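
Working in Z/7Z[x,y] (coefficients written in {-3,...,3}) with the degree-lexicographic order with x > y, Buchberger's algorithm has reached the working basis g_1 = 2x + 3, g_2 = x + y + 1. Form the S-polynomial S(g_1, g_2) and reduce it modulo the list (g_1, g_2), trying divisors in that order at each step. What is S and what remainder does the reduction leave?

lcm(LM(g_1), LM(g_2)) = x.
S = (lcm/LT(g_1))·g_1 − (lcm/LT(g_2))·g_2 = -y - 3.
Reduce S modulo (g_1, g_2) in that order:
  leading term y: no divisor's leading term divides it; move -y to the remainder.
  leading term 1: no divisor's leading term divides it; move -3 to the remainder.
The remainder -y - 3 is nonzero, so it would be added as the next basis element.

S(g_1, g_2) = -y - 3; remainder on division = -y - 3.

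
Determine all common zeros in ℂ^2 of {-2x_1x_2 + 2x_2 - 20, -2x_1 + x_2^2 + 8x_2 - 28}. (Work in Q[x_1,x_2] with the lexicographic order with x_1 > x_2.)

{(-4, 2), (-sqrt(35) - 4, -5 + sqrt(35)), (-4 + sqrt(35), -sqrt(35) - 5)}

Compute a lex Gröbner basis by Buchberger's algorithm.
f_1 = -2x_1x_2 + 2x_2 - 20, LT = x_1x_2.
f_2 = -2x_1 + x_2^2 + 8x_2 - 28, LT = x_1.

S(f_1,f_2): lcm = x_1x_2. S = 1/2x_2^3 + 4x_2^2 - 15x_2 + 10.
  reduce S modulo (f_1, f_2):
  remainder 1/2x_2^3 + 4x_2^2 - 15x_2 + 10 ≠ 0; add h_3 = 1/2x_2^3 + 4x_2^2 - 15x_2 + 10 to the basis.

The other S-polynomials (S(f_1,h_3), S(f_2,h_3)) all reduce to 0 modulo the current basis, so we have a Gröbner basis.
Inter-reduce: drop elements whose leading term is divisible by another's, tail-reduce, and make monic.
Reduced Gröbner basis: {x_1 - 1/2x_2^2 - 4x_2 + 14, x_2^3 + 8x_2^2 - 30x_2 + 20}.

From the last basis element, x_2^3 + 8x_2^2 - 30x_2 + 20 = 0, so x_2 takes values in {2, -5 + sqrt(35), -sqrt(35) - 5}. Each choice, substituted upward through the basis, yields the corresponding point(s) of the solution set.
  x_2 = 2: the earlier basis element becomes x_1 + 4 = 0, giving x_1 = -4 — point (-4, 2).
  x_2 = -5 + sqrt(35): the earlier basis element becomes x_1 + 4 + sqrt(35) = 0, giving x_1 = -sqrt(35) - 4 — point (-sqrt(35) - 4, -5 + sqrt(35)).
  x_2 = -sqrt(35) - 5: the earlier basis element becomes x_1 - sqrt(35) + 4 = 0, giving x_1 = -4 + sqrt(35) — point (-4 + sqrt(35), -sqrt(35) - 5).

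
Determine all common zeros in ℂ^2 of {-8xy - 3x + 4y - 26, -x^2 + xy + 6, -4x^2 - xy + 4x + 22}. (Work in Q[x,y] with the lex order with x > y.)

Compute a lex Gröbner basis by Buchberger's algorithm.
f_1 = -8xy - 3x + 4y - 26, LT = xy.
f_2 = -x^2 + xy + 6, LT = x^2.
f_3 = -4x^2 - xy + 4x + 22, LT = x^2.

S(f_1,f_2): lcm = x^2y. S = 3/8x^2 + xy^2 - 1/2xy + 13/4x + 6y.
  reduce S modulo (f_1, f_2, f_3):
  remainder 55/16x + 1/2y^2 + 5/2y + 31/8 ≠ 0; add h_4 = 55/16x + 1/2y^2 + 5/2y + 31/8 to the basis.

S(f_1,f_3): lcm = x^2y. S = 3/8x^2 - 1/4xy^2 + 1/2xy + 13/4x + 11/2y.
  reduce S modulo (f_1, f_2, f_3, h_4):
  remainder -959/1760y^2 + 3307/704y - 14617/3520 ≠ 0; add h_5 = -959/1760y^2 + 3307/704y - 14617/3520 to the basis.

S(f_2,f_3): lcm = x^2. S = -5/4xy + x - 1/2.
  reduce S modulo (f_1, f_2, f_3, h_4, h_5):
  remainder -3390/959y + 3390/959 ≠ 0; add h_6 = -3390/959y + 3390/959 to the basis.

The other S-polynomials (S(f_1,h_4), S(f_2,h_4), S(f_3,h_4), S(f_1,h_5), S(f_2,h_5), S(f_3,h_5), S(h_4,h_5), S(f_1,h_6), S(f_2,h_6), S(f_3,h_6), S(h_4,h_6), S(h_5,h_6)) all reduce to 0 modulo the current basis, so we have a Gröbner basis.
Inter-reduce: drop elements whose leading term is divisible by another's, tail-reduce, and make monic.
Reduced Gröbner basis: {x + 2, y - 1}.

A lex Gröbner basis eliminates variables successively. Here y - 1 depends only on y, with roots {1}; lifting each root through the earlier basis elements recovers the full solutions.
  y = 1: the earlier basis element becomes x + 2 = 0, giving x = -2 — point (-2, 1).

{(-2, 1)}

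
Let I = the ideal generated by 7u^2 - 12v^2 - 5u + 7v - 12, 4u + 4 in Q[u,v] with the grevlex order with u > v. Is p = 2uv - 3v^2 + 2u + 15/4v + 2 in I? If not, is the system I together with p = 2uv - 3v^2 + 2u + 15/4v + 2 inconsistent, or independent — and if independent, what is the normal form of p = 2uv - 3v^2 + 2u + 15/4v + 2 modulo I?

First compute the reduced Gröbner basis of I by Buchberger's algorithm.
f_1 = 7u^2 - 12v^2 - 5u + 7v - 12, LT = u^2.
f_2 = 4u + 4, LT = u.

S(f_1,f_2): lcm = u^2. S = -12/7v^2 - 12/7u + v - 12/7.
  leading term v^2: no divisor's leading term divides it; move -12/7v^2 to the remainder.
  leading term u: subtract (-3/7)·f_2 from -12/7u + v - 12/7 → v
  leading term v: no divisor's leading term divides it; move v to the remainder.
  remainder -12/7v^2 + v ≠ 0; add h_3 = -12/7v^2 + v to the basis.

S(f_1,h_3): leading monomials are coprime, so the S-polynomial reduces to 0 (Buchberger's first criterion).
S(f_2,h_3): leading monomials are coprime, so the S-polynomial reduces to 0 (Buchberger's first criterion).
Every S-polynomial of the final basis reduces to 0, so we have a Gröbner basis.
Inter-reduce: drop elements whose leading term is divisible by another's, tail-reduce, and make monic.
Reduced Gröbner basis: {v^2 - 7/12v, u + 1}.
Label its elements g_1 = v^2 - 7/12v, g_2 = u + 1.

Reduce p = 2uv - 3v^2 + 2u + 15/4v + 2 modulo G:
  leading term uv: subtract (2v)·g_2 from 2uv - 3v^2 + 2u + 15/4v + 2 → -3v^2 + 2u + 7/4v + 2
  leading term v^2: subtract (-3)·g_1 from -3v^2 + 2u + 7/4v + 2 → 2u + 2
  leading term u: subtract (2)·g_2 from 2u + 2 → 0
  normal form = 0.
Since the normal form is 0, p ∈ I.

2uv - 3v^2 + 2u + 15/4v + 2 lies in I (it reduces to 0).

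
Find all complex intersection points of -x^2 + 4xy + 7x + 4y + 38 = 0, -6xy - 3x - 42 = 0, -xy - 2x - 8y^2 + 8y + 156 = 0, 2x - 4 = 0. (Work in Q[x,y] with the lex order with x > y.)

{(2, -4)}

Compute a lex Gröbner basis by Buchberger's algorithm.
f_1 = -x^2 + 4xy + 7x + 4y + 38, LT = x^2.
f_2 = -6xy - 3x - 42, LT = xy.
f_3 = -xy - 2x - 8y^2 + 8y + 156, LT = xy.
f_4 = 2x - 4, LT = x.

S(f_1,f_2): lcm = x^2y. S = -1/2x^2 - 4xy^2 - 7xy - 7x - 4y^2 - 38y.
  leading term x^2: subtract (1/2)·f_1 from -1/2x^2 - 4xy^2 - 7xy - 7x - 4y^2 - 38y → -4xy^2 - 9xy - 21/2x - 4y^2 - 40y - 19
  leading term xy^2: subtract (2/3y)·f_2 from -4xy^2 - 9xy - 21/2x - 4y^2 - 40y - 19 → -7xy - 21/2x - 4y^2 - 12y - 19
  leading term xy: subtract (7/6)·f_2 from -7xy - 21/2x - 4y^2 - 12y - 19 → -7x - 4y^2 - 12y + 30
  leading term x: subtract (-7/2)·f_4 from -7x - 4y^2 - 12y + 30 → -4y^2 - 12y + 16
  leading term y^2: no divisor's leading term divides it; move -4y^2 to the remainder.
  leading term y: no divisor's leading term divides it; move -12y to the remainder.
  leading term 1: no divisor's leading term divides it; move 16 to the remainder.
  remainder -4y^2 - 12y + 16 ≠ 0; add h_5 = -4y^2 - 12y + 16 to the basis.

S(f_1,f_3): lcm = x^2y. S = -2x^2 - 12xy^2 + xy + 156x - 4y^2 - 38y.
  leading term x^2: subtract (2)·f_1 from -2x^2 - 12xy^2 + xy + 156x - 4y^2 - 38y → -12xy^2 - 7xy + 142x - 4y^2 - 46y - 76
  leading term xy^2: subtract (2y)·f_2 from -12xy^2 - 7xy + 142x - 4y^2 - 46y - 76 → -xy + 142x - 4y^2 + 38y - 76
  leading term xy: subtract (1/6)·f_2 from -xy + 142x - 4y^2 + 38y - 76 → 285/2x - 4y^2 + 38y - 69
  leading term x: subtract (285/4)·f_4 from 285/2x - 4y^2 + 38y - 69 → -4y^2 + 38y + 216
  leading term y^2: subtract (1)·h_5 from -4y^2 + 38y + 216 → 50y + 200
  leading term y: no divisor's leading term divides it; move 50y to the remainder.
  leading term 1: no divisor's leading term divides it; move 200 to the remainder.
  remainder 50y + 200 ≠ 0; add h_6 = 50y + 200 to the basis.

The other S-polynomials (S(f_1,f_4), S(f_2,f_3), S(f_2,f_4), S(f_3,f_4), S(f_1,h_5), S(f_2,h_5), S(f_3,h_5), S(f_4,h_5), S(f_1,h_6), S(f_2,h_6), S(f_3,h_6), S(f_4,h_6), S(h_5,h_6)) all reduce to 0 modulo the current basis, so we have a Gröbner basis.
Inter-reduce: drop elements whose leading term is divisible by another's, tail-reduce, and make monic.
Reduced Gröbner basis: {x - 2, y + 4}.

Since the basis is lex-ordered, y + 4 is univariate in y. Its roots are {-4}. Back-substituting each root into the other basis elements fixes the other coordinates.
  y = -4: the earlier basis element becomes x - 2 = 0, giving x = 2 — point (2, -4).
Each listed point satisfies every original equation (direct substitution).
This is the nonlinear analogue of row-reducing a linear system.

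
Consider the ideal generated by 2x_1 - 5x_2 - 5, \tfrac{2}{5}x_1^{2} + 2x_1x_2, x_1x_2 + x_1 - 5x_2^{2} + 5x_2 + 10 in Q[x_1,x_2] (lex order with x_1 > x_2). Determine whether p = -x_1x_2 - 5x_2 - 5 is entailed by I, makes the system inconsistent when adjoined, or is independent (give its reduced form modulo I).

First compute the reduced Gröbner basis of I by Buchberger's algorithm.
f_1 = 2x_1 - 5x_2 - 5, LT = x_1.
f_2 = \tfrac{2}{5}x_1^{2} + 2x_1x_2, LT = x_1^{2}.
f_3 = x_1x_2 + x_1 - 5x_2^{2} + 5x_2 + 10, LT = x_1x_2.

S(f_1,f_2): lcm = x_1^{2}. S = -\tfrac{15}{2}x_1x_2 - \tfrac{5}{2}x_1.
  leading term x_1x_2: subtract (-\tfrac{15}{4}x_2)·f_1 from -\tfrac{15}{2}x_1x_2 - \tfrac{5}{2}x_1 → -\tfrac{5}{2}x_1 - \tfrac{75}{4}x_2^{2} - \tfrac{75}{4}x_2
  leading term x_1: subtract (-\tfrac{5}{4})·f_1 from -\tfrac{5}{2}x_1 - \tfrac{75}{4}x_2^{2} - \tfrac{75}{4}x_2 → -\tfrac{75}{4}x_2^{2} - 25x_2 - \tfrac{25}{4}
  leading term x_2^{2}: no divisor's leading term divides it; move -\tfrac{75}{4}x_2^{2} to the remainder.
  leading term x_2: no divisor's leading term divides it; move -25x_2 to the remainder.
  leading term 1: no divisor's leading term divides it; move -\tfrac{25}{4} to the remainder.
  remainder -\tfrac{75}{4}x_2^{2} - 25x_2 - \tfrac{25}{4} ≠ 0; add h_4 = -\tfrac{75}{4}x_2^{2} - 25x_2 - \tfrac{25}{4} to the basis.

S(f_1,f_3): lcm = x_1x_2. S = -x_1 + \tfrac{5}{2}x_2^{2} - \tfrac{15}{2}x_2 - 10.
  leading term x_1: subtract (-\tfrac{1}{2})·f_1 from -x_1 + \tfrac{5}{2}x_2^{2} - \tfrac{15}{2}x_2 - 10 → \tfrac{5}{2}x_2^{2} - 10x_2 - \tfrac{25}{2}
  leading term x_2^{2}: subtract (-\tfrac{2}{15})·h_4 from \tfrac{5}{2}x_2^{2} - 10x_2 - \tfrac{25}{2} → -\tfrac{40}{3}x_2 - \tfrac{40}{3}
  leading term x_2: no divisor's leading term divides it; move -\tfrac{40}{3}x_2 to the remainder.
  leading term 1: no divisor's leading term divides it; move -\tfrac{40}{3} to the remainder.
  remainder -\tfrac{40}{3}x_2 - \tfrac{40}{3} ≠ 0; add h_5 = -\tfrac{40}{3}x_2 - \tfrac{40}{3} to the basis.

The other S-polynomials (S(f_2,f_3), S(f_1,h_4), S(f_2,h_4), S(f_3,h_4), S(f_1,h_5), S(f_2,h_5), S(f_3,h_5), S(h_4,h_5)) all reduce to 0 modulo the current basis, so we have a Gröbner basis.
Inter-reduce: drop elements whose leading term is divisible by another's, tail-reduce, and make monic.
Reduced Gröbner basis: {x_1, x_2 + 1}.
Label its elements g_1 = x_1, g_2 = x_2 + 1.

Reduce p = -x_1x_2 - 5x_2 - 5 modulo G:
  leading term x_1x_2: subtract (-x_2)·g_1 from -x_1x_2 - 5x_2 - 5 → -5x_2 - 5
  leading term x_2: subtract (-5)·g_2 from -5x_2 - 5 → 0
  normal form = 0.
Since the normal form is 0, p ∈ I.

The remainder on division by a Gröbner basis is unique — it is the normal form.

-x_1x_2 - 5x_2 - 5 lies in I (it reduces to 0).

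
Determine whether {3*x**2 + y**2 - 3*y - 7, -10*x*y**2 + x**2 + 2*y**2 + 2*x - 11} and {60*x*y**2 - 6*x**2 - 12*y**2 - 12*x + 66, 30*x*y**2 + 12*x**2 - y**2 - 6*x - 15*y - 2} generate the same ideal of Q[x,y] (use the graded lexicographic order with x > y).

Equality of ideals is decidable: compute both reduced Gröbner bases (unique for the ordering) and check whether they agree.
Buchberger on the first generating set:
f_1 = 3*x**2 + y**2 - 3*y - 7, LT = x**2.
f_2 = -10*x*y**2 + x**2 + 2*y**2 + 2*x - 11, LT = x*y**2.

S(f_1,f_2): lcm = x**2*y**2. S = 1/3*y**4 + 1/10*x**3 + 1/5*x*y**2 - y**3 + 1/5*x**2 - 7/3*y**2 - 11/10*x.
  leading term y**4: no divisor's leading term divides it; move 1/3*y**4 to the remainder.
  leading term x**3: subtract (1/30*x)·f_1 from 1/10*x**3 + 1/5*x*y**2 - y**3 + 1/5*x**2 - 7/3*y**2 - 11/10*x → 1/6*x*y**2 - y**3 + 1/5*x**2 + 1/10*x*y - 7/3*y**2 - 13/15*x
  leading term x*y**2: subtract (-1/60)·f_2 from 1/6*x*y**2 - y**3 + 1/5*x**2 + 1/10*x*y - 7/3*y**2 - 13/15*x → -y**3 + 13/60*x**2 + 1/10*x*y - 23/10*y**2 - 5/6*x - 11/60
  leading term y**3: no divisor's leading term divides it; move -y**3 to the remainder.
  leading term x**2: subtract (13/180)·f_1 from 13/60*x**2 + 1/10*x*y - 23/10*y**2 - 5/6*x - 11/60 → 1/10*x*y - 427/180*y**2 - 5/6*x + 13/60*y + 29/90
  leading term x*y: no divisor's leading term divides it; move 1/10*x*y to the remainder.
  leading term y**2: no divisor's leading term divides it; move -427/180*y**2 to the remainder.
  leading term x: no divisor's leading term divides it; move -5/6*x to the remainder.
  leading term y: no divisor's leading term divides it; move 13/60*y to the remainder.
  leading term 1: no divisor's leading term divides it; move 29/90 to the remainder.
  remainder 1/3*y**4 - y**3 + 1/10*x*y - 427/180*y**2 - 5/6*x + 13/60*y + 29/90 ≠ 0; add g_3 = 1/3*y**4 - y**3 + 1/10*x*y - 427/180*y**2 - 5/6*x + 13/60*y + 29/90 to the basis.

The other S-polynomials (S(f_1,g_3), S(f_2,g_3)) all reduce to 0 modulo the current basis, so we have a Gröbner basis.
Inter-reduce: drop elements whose leading term is divisible by another's, tail-reduce, and make monic.
Reduced Gröbner basis: {y**4 - 3*y**3 + 3/10*x*y - 427/60*y**2 - 5/2*x + 13/20*y + 29/30, x*y**2 - 1/6*y**2 - 1/5*x - 1/10*y + 13/15, x**2 + 1/3*y**2 - y - 7/3}.

Buchberger on the second generating set:
h_1 = 60*x*y**2 - 6*x**2 - 12*y**2 - 12*x + 66, LT = x*y**2.
h_2 = 30*x*y**2 + 12*x**2 - y**2 - 6*x - 15*y - 2, LT = x*y**2.

S(h_1,h_2): lcm = x*y**2. S = -1/2*x**2 - 1/6*y**2 + 1/2*y + 7/6.
  leading term x**2: no divisor's leading term divides it; move -1/2*x**2 to the remainder.
  leading term y**2: no divisor's leading term divides it; move -1/6*y**2 to the remainder.
  leading term y: no divisor's leading term divides it; move 1/2*y to the remainder.
  leading term 1: no divisor's leading term divides it; move 7/6 to the remainder.
  remainder -1/2*x**2 - 1/6*y**2 + 1/2*y + 7/6 ≠ 0; add k_3 = -1/2*x**2 - 1/6*y**2 + 1/2*y + 7/6 to the basis.

S(h_1,k_3): lcm = x**2*y**2. S = -1/3*y**4 - 1/10*x**3 - 1/5*x*y**2 + y**3 - 1/5*x**2 + 7/3*y**2 + 11/10*x.
  leading term y**4: no divisor's leading term divides it; move -1/3*y**4 to the remainder.
  leading term x**3: subtract (1/5*x)·k_3 from -1/10*x**3 - 1/5*x*y**2 + y**3 - 1/5*x**2 + 7/3*y**2 + 11/10*x → -1/6*x*y**2 + y**3 - 1/5*x**2 - 1/10*x*y + 7/3*y**2 + 13/15*x
  leading term x*y**2: subtract (-1/360)·h_1 from -1/6*x*y**2 + y**3 - 1/5*x**2 - 1/10*x*y + 7/3*y**2 + 13/15*x → y**3 - 13/60*x**2 - 1/10*x*y + 23/10*y**2 + 5/6*x + 11/60
  leading term y**3: no divisor's leading term divides it; move y**3 to the remainder.
  leading term x**2: subtract (13/30)·k_3 from -13/60*x**2 - 1/10*x*y + 23/10*y**2 + 5/6*x + 11/60 → -1/10*x*y + 427/180*y**2 + 5/6*x - 13/60*y - 29/90
  leading term x*y: no divisor's leading term divides it; move -1/10*x*y to the remainder.
  leading term y**2: no divisor's leading term divides it; move 427/180*y**2 to the remainder.
  leading term x: no divisor's leading term divides it; move 5/6*x to the remainder.
  leading term y: no divisor's leading term divides it; move -13/60*y to the remainder.
  leading term 1: no divisor's leading term divides it; move -29/90 to the remainder.
  remainder -1/3*y**4 + y**3 - 1/10*x*y + 427/180*y**2 + 5/6*x - 13/60*y - 29/90 ≠ 0; add k_4 = -1/3*y**4 + y**3 - 1/10*x*y + 427/180*y**2 + 5/6*x - 13/60*y - 29/90 to the basis.

The other S-polynomials (S(h_2,k_3), S(h_1,k_4), S(h_2,k_4), S(k_3,k_4)) all reduce to 0 modulo the current basis, so we have a Gröbner basis.
Inter-reduce: drop elements whose leading term is divisible by another's, tail-reduce, and make monic.
Reduced Gröbner basis: {y**4 - 3*y**3 + 3/10*x*y - 427/60*y**2 - 5/2*x + 13/20*y + 29/30, x*y**2 - 1/6*y**2 - 1/5*x - 1/10*y + 13/15, x**2 + 1/3*y**2 - y - 7/3}.

The two bases agree; hence the ideals are identical.

Yes, the ideals are equal.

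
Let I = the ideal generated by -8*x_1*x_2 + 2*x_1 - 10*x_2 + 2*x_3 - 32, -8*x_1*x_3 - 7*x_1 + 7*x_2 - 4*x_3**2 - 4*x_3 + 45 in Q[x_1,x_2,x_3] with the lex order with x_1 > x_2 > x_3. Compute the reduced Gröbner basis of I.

G = {x_1*x_2 - 1/4*x_1 + 5/4*x_2 - 1/4*x_3 + 4, x_1*x_3 + 7/8*x_1 - 7/8*x_2 + 1/2*x_3**2 + 1/2*x_3 - 45/8, x_2**2 - 4/7*x_2*x_3**2 + 6/7*x_2*x_3 + 52/7*x_2 - 1/7*x_3**2 + 125/28*x_3 + 67/28}

f_1 = -8*x_1*x_2 + 2*x_1 - 10*x_2 + 2*x_3 - 32, LT = x_1*x_2.
f_2 = -8*x_1*x_3 - 7*x_1 + 7*x_2 - 4*x_3**2 - 4*x_3 + 45, LT = x_1*x_3.

S(f_1,f_2): lcm = x_1*x_2*x_3. S = -7/8*x_1*x_2 - 1/4*x_1*x_3 + 7/8*x_2**2 - 1/2*x_2*x_3**2 + 3/4*x_2*x_3 + 45/8*x_2 - 1/4*x_3**2 + 4*x_3.
  reduce S modulo (f_1, f_2):
  remainder 7/8*x_2**2 - 1/2*x_2*x_3**2 + 3/4*x_2*x_3 + 13/2*x_2 - 1/8*x_3**2 + 125/32*x_3 + 67/32 ≠ 0; add g_3 = 7/8*x_2**2 - 1/2*x_2*x_3**2 + 3/4*x_2*x_3 + 13/2*x_2 - 1/8*x_3**2 + 125/32*x_3 + 67/32 to the basis.

The other S-polynomials (S(f_1,g_3), S(f_2,g_3)) all reduce to 0 modulo the current basis, so we have a Gröbner basis.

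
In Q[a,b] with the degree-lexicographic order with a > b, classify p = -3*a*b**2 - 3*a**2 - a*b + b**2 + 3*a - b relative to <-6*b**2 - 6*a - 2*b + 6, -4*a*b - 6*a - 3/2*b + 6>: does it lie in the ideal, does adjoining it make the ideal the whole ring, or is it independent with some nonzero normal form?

-3*a*b**2 - 3*a**2 - a*b + b**2 + 3*a - b is independent of I; its normal form modulo I is -a - 4/3*b + 1.

First compute the reduced Gröbner basis of I by Buchberger's algorithm.
f_1 = -6*b**2 - 6*a - 2*b + 6, LT = b**2.
f_2 = -4*a*b - 6*a - 3/2*b + 6, LT = a*b.

S(f_1,f_2): lcm = a*b**2. S = a**2 - 7/6*a*b - 3/8*b**2 - a + 3/2*b.
  reduce S modulo (f_1, f_2):
  remainder a**2 + 9/8*a + 33/16*b - 17/8 ≠ 0; add h_3 = a**2 + 9/8*a + 33/16*b - 17/8 to the basis.

The other S-polynomials (S(f_1,h_3), S(f_2,h_3)) all reduce to 0 modulo the current basis, so we have a Gröbner basis.
Inter-reduce: drop elements whose leading term is divisible by another's, tail-reduce, and make monic.
Reduced Gröbner basis: {a**2 + 9/8*a + 33/16*b - 17/8, a*b + 3/2*a + 3/8*b - 3/2, b**2 + a + 1/3*b - 1}.
Label its elements g_1 = a**2 + 9/8*a + 33/16*b - 17/8, g_2 = a*b + 3/2*a + 3/8*b - 3/2, g_3 = b**2 + a + 1/3*b - 1.

Reduce p = -3*a*b**2 - 3*a**2 - a*b + b**2 + 3*a - b modulo G:
  leading term a*b**2: subtract (-3*b)·g_2 from -3*a*b**2 - 3*a**2 - a*b + b**2 + 3*a - b → -3*a**2 + 7/2*a*b + 17/8*b**2 + 3*a - 11/2*b
  leading term a**2: subtract (-3)·g_1 from -3*a**2 + 7/2*a*b + 17/8*b**2 + 3*a - 11/2*b → 7/2*a*b + 17/8*b**2 + 51/8*a + 11/16*b - 51/8
  leading term a*b: subtract (7/2)·g_2 from 7/2*a*b + 17/8*b**2 + 51/8*a + 11/16*b - 51/8 → 17/8*b**2 + 9/8*a - 5/8*b - 9/8
  leading term b**2: subtract (17/8)·g_3 from 17/8*b**2 + 9/8*a - 5/8*b - 9/8 → -a - 4/3*b + 1
  leading term a: no divisor's leading term divides it; move -a to the remainder.
  leading term b: no divisor's leading term divides it; move -4/3*b to the remainder.
  leading term 1: no divisor's leading term divides it; move 1 to the remainder.
  normal form = -a - 4/3*b + 1.
The normal form is nonzero, so p ∉ I. Since p minus its normal form lies in I, I + (p) = I + (r) where r = -a - 4/3*b + 1; decide whether this ideal is the whole ring.
Run Buchberger on G together with r (pairs among the g_i already reduce to 0 since G is a Gröbner basis):
g_1 = a**2 + 9/8*a + 33/16*b - 17/8, LT = a**2.
g_2 = a*b + 3/2*a + 3/8*b - 3/2, LT = a*b.
g_3 = b**2 + a + 1/3*b - 1, LT = b**2.
r = -a - 4/3*b + 1, LT = a.

S(g_1,r): lcm = a**2. S = -4/3*a*b + 17/8*a + 33/16*b - 17/8.
  reduce S modulo (g_1, g_2, g_3, r):
  remainder -47/16*b ≠ 0; add m_5 = -47/16*b to the basis.

The other S-polynomials (S(g_1,g_2), S(g_1,g_3), S(g_2,g_3), S(g_2,r), S(g_3,r), S(g_1,m_5), S(g_2,m_5), S(g_3,m_5), S(r,m_5)) all reduce to 0 modulo the current basis, so we have a Gröbner basis.
Inter-reduce: drop elements whose leading term is divisible by another's, tail-reduce, and make monic.
Reduced Gröbner basis: {a - 1, b}.
The reduced Gröbner basis of I + (p) is {a - 1, b} ≠ {1}, a proper ideal, so the enlarged system stays consistent: p is independent of I, with normal form -a - 4/3*b + 1.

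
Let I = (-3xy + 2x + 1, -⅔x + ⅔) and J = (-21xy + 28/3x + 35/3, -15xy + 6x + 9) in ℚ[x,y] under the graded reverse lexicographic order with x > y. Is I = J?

Two ideals are equal iff their reduced Gröbner bases coincide (the reduced basis is unique for a fixed ordering).
Buchberger on the first generating set:
f_1 = -3xy + 2x + 1, LT = xy.
f_2 = -⅔x + ⅔, LT = x.

S(f_1,f_2): lcm = xy. S = -⅔x + y - ⅓.
  leading term x: subtract (1)·f_2 from -⅔x + y - ⅓ → y - 1
  leading term y: no divisor's leading term divides it; move y to the remainder.
  leading term 1: no divisor's leading term divides it; move -1 to the remainder.
  remainder y - 1 ≠ 0; add g_3 = y - 1 to the basis.

S(f_1,g_3): lcm = xy. S = ⅓x - ⅓.
  leading term x: subtract (-½)·f_2 from ⅓x - ⅓ → 0
  remainder 0.

S(f_2,g_3): leading monomials are coprime, so the S-polynomial reduces to 0 (Buchberger's first criterion).
Every S-polynomial of the final basis reduces to 0, so we have a Gröbner basis.
Inter-reduce: drop elements whose leading term is divisible by another's, tail-reduce, and make monic.
Reduced Gröbner basis: {x - 1, y - 1}.

Buchberger on the second generating set:
h_1 = -21xy + 28/3x + 35/3, LT = xy.
h_2 = -15xy + 6x + 9, LT = xy.

S(h_1,h_2): lcm = xy. S = -2/45x + 2/45.
  leading term x: no divisor's leading term divides it; move -2/45x to the remainder.
  leading term 1: no divisor's leading term divides it; move 2/45 to the remainder.
  remainder -2/45x + 2/45 ≠ 0; add k_3 = -2/45x + 2/45 to the basis.

S(h_1,k_3): lcm = xy. S = -4/9x + y - 5/9.
  leading term x: subtract (10)·k_3 from -4/9x + y - 5/9 → y - 1
  leading term y: no divisor's leading term divides it; move y to the remainder.
  leading term 1: no divisor's leading term divides it; move -1 to the remainder.
  remainder y - 1 ≠ 0; add k_4 = y - 1 to the basis.

S(h_2,k_3): lcm = xy. S = -⅖x + y - ⅗.
  leading term x: subtract (9)·k_3 from -⅖x + y - ⅗ → y - 1
  leading term y: subtract (1)·k_4 from y - 1 → 0
  remainder 0.

S(h_1,k_4): lcm = xy. S = 5/9x - 5/9.
  leading term x: subtract (-25/2)·k_3 from 5/9x - 5/9 → 0
  remainder 0.

S(h_2,k_4): lcm = xy. S = ⅗x - ⅗.
  leading term x: subtract (-27/2)·k_3 from ⅗x - ⅗ → 0
  remainder 0.

S(k_3,k_4): leading monomials are coprime, so the S-polynomial reduces to 0 (Buchberger's first criterion).
Every S-polynomial of the final basis reduces to 0, so we have a Gröbner basis.
Inter-reduce: drop elements whose leading term is divisible by another's, tail-reduce, and make monic.
Reduced Gröbner basis: {x - 1, y - 1}.

Same reduced basis, so the two generating sets span the same ideal.

Yes, the ideals are equal.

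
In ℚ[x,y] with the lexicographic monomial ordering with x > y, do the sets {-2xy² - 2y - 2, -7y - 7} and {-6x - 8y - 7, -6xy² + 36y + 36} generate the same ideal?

No, the ideals differ.

For a fixed monomial order, each ideal has a unique reduced Gröbner basis; comparing bases decides equality.
Buchberger on the first generating set:
f_1 = -2xy² - 2y - 2, LT = xy².
f_2 = -7y - 7, LT = y.

S(f_1,f_2): lcm = xy². S = -xy + y + 1.
  leading term xy: subtract (1/7x)·f_2 from -xy + y + 1 → x + y + 1
  leading term x: no divisor's leading term divides it; move x to the remainder.
  leading term y: subtract (-1/7)·f_2 from y + 1 → 0
  remainder x ≠ 0; add g_3 = x to the basis.

S(f_1,g_3): lcm = xy². S = y + 1.
  leading term y: subtract (-1/7)·f_2 from y + 1 → 0
  remainder 0.

S(f_2,g_3): leading monomials are coprime, so the S-polynomial reduces to 0 (Buchberger's first criterion).
Every S-polynomial of the final basis reduces to 0, so we have a Gröbner basis.
Inter-reduce: drop elements whose leading term is divisible by another's, tail-reduce, and make monic.
Reduced Gröbner basis: {x, y + 1}.

Buchberger on the second generating set:
h_1 = -6x - 8y - 7, LT = x.
h_2 = -6xy² + 36y + 36, LT = xy².

S(h_1,h_2): lcm = xy². S = 4/3y³ + 7/6y² + 6y + 6.
  leading term y³: no divisor's leading term divides it; move 4/3y³ to the remainder.
  leading term y²: no divisor's leading term divides it; move 7/6y² to the remainder.
  leading term y: no divisor's leading term divides it; move 6y to the remainder.
  leading term 1: no divisor's leading term divides it; move 6 to the remainder.
  remainder 4/3y³ + 7/6y² + 6y + 6 ≠ 0; add k_3 = 4/3y³ + 7/6y² + 6y + 6 to the basis.

S(h_1,k_3): leading monomials are coprime, so the S-polynomial reduces to 0 (Buchberger's first criterion).
S(h_2,k_3): lcm = xy³. S = -⅞xy² - 9/2xy - 9/2x - 6y² - 6y.
  leading term xy²: subtract (7/48y²)·h_1 from -⅞xy² - 9/2xy - 9/2x - 6y² - 6y → -9/2xy - 9/2x + 7/6y³ - 239/48y² - 6y
  leading term xy: subtract (¾y)·h_1 from -9/2xy - 9/2x + 7/6y³ - 239/48y² - 6y → -9/2x + 7/6y³ + 49/48y² - ¾y
  leading term x: subtract (¾)·h_1 from -9/2x + 7/6y³ + 49/48y² - ¾y → 7/6y³ + 49/48y² + 21/4y + 21/4
  leading term y³: subtract (⅞)·k_3 from 7/6y³ + 49/48y² + 21/4y + 21/4 → 0
  remainder 0.

Every S-polynomial of the final basis reduces to 0, so we have a Gröbner basis.
Inter-reduce: drop elements whose leading term is divisible by another's, tail-reduce, and make monic.
Reduced Gröbner basis: {x + 4/3y + 7/6, y³ + ⅞y² + 9/2y + 9/2}.

The bases are distinct; the ideals are different.
The choice of monomial ordering does not affect the verdict — as long as both bases are computed under the same ordering, their equality decides ideal equality.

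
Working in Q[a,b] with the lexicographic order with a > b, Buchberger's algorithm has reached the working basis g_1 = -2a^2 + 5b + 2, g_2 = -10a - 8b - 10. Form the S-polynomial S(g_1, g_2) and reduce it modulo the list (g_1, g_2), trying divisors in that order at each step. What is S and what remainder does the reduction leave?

lcm(LM(g_1), LM(g_2)) = a^2.
S = (lcm/LT(g_1))·g_1 − (lcm/LT(g_2))·g_2 = -4/5ab - a - 5/2b - 1.
Reduce S modulo (g_1, g_2) in that order:
  leading term ab: subtract (2/25b)·g_2 from -4/5ab - a - 5/2b - 1 → -a + 16/25b^2 - 17/10b - 1
  leading term a: subtract (1/10)·g_2 from -a + 16/25b^2 - 17/10b - 1 → 16/25b^2 - 9/10b
  leading term b^2: no divisor's leading term divides it; move 16/25b^2 to the remainder.
  leading term b: no divisor's leading term divides it; move -9/10b to the remainder.
The remainder 16/25b^2 - 9/10b is nonzero, so it would be added as the next basis element.

S(g_1, g_2) = -4/5ab - a - 5/2b - 1; remainder on division = 16/25b^2 - 9/10b.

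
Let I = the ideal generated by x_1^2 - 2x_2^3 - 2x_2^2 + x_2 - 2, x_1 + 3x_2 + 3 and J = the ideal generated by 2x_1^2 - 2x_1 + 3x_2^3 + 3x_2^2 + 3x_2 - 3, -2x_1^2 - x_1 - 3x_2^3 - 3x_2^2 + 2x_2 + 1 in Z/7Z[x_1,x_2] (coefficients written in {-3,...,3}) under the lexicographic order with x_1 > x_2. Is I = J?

Equality of ideals is decidable: compute both reduced Gröbner bases (unique for the ordering) and check whether they agree.
Buchberger on the first generating set:
f_1 = x_1^2 - 2x_2^3 - 2x_2^2 + x_2 - 2, LT = x_1^2.
f_2 = x_1 + 3x_2 + 3, LT = x_1.

S(f_1,f_2): lcm = x_1^2. S = -3x_1x_2 - 3x_1 - 2x_2^3 - 2x_2^2 + x_2 - 2.
  leading term x_1x_2: subtract (-3x_2)·f_2 from -3x_1x_2 - 3x_1 - 2x_2^3 - 2x_2^2 + x_2 - 2 → -3x_1 - 2x_2^3 + 3x_2 - 2
  leading term x_1: subtract (-3)·f_2 from -3x_1 - 2x_2^3 + 3x_2 - 2 → -2x_2^3 - 2x_2
  leading term x_2^3: no divisor's leading term divides it; move -2x_2^3 to the remainder.
  leading term x_2: no divisor's leading term divides it; move -2x_2 to the remainder.
  remainder -2x_2^3 - 2x_2 ≠ 0; add g_3 = -2x_2^3 - 2x_2 to the basis.

S(f_1,g_3): leading monomials are coprime, so the S-polynomial reduces to 0 (Buchberger's first criterion).
S(f_2,g_3): leading monomials are coprime, so the S-polynomial reduces to 0 (Buchberger's first criterion).
Every S-polynomial of the final basis reduces to 0, so we have a Gröbner basis.
Inter-reduce: drop elements whose leading term is divisible by another's, tail-reduce, and make monic.
Reduced Gröbner basis: {x_1 + 3x_2 + 3, x_2^3 + x_2}.

Buchberger on the second generating set:
h_1 = 2x_1^2 - 2x_1 + 3x_2^3 + 3x_2^2 + 3x_2 - 3, LT = x_1^2.
h_2 = -2x_1^2 - x_1 - 3x_2^3 - 3x_2^2 + 2x_2 + 1, LT = x_1^2.

S(h_1,h_2): lcm = x_1^2. S = 2x_1 - x_2 - 1.
  leading term x_1: no divisor's leading term divides it; move 2x_1 to the remainder.
  leading term x_2: no divisor's leading term divides it; move -x_2 to the remainder.
  leading term 1: no divisor's leading term divides it; move -1 to the remainder.
  remainder 2x_1 - x_2 - 1 ≠ 0; add k_3 = 2x_1 - x_2 - 1 to the basis.

S(h_1,k_3): lcm = x_1^2. S = -3x_1x_2 + 3x_1 - 2x_2^3 - 2x_2^2 - 2x_2 + 2.
  leading term x_1x_2: subtract (2x_2)·k_3 from -3x_1x_2 + 3x_1 - 2x_2^3 - 2x_2^2 - 2x_2 + 2 → 3x_1 - 2x_2^3 + 2
  leading term x_1: subtract (-2)·k_3 from 3x_1 - 2x_2^3 + 2 → -2x_2^3 - 2x_2
  leading term x_2^3: no divisor's leading term divides it; move -2x_2^3 to the remainder.
  leading term x_2: no divisor's leading term divides it; move -2x_2 to the remainder.
  remainder -2x_2^3 - 2x_2 ≠ 0; add k_4 = -2x_2^3 - 2x_2 to the basis.

S(h_2,k_3): lcm = x_1^2. S = -3x_1x_2 + x_1 - 2x_2^3 - 2x_2^2 - x_2 + 3.
  leading term x_1x_2: subtract (2x_2)·k_3 from -3x_1x_2 + x_1 - 2x_2^3 - 2x_2^2 - x_2 + 3 → x_1 - 2x_2^3 + x_2 + 3
  leading term x_1: subtract (-3)·k_3 from x_1 - 2x_2^3 + x_2 + 3 → -2x_2^3 - 2x_2
  leading term x_2^3: subtract (1)·k_4 from -2x_2^3 - 2x_2 → 0
  remainder 0.

S(h_1,k_4): leading monomials are coprime, so the S-polynomial reduces to 0 (Buchberger's first criterion).
S(h_2,k_4): leading monomials are coprime, so the S-polynomial reduces to 0 (Buchberger's first criterion).
S(k_3,k_4): leading monomials are coprime, so the S-polynomial reduces to 0 (Buchberger's first criterion).
Every S-polynomial of the final basis reduces to 0, so we have a Gröbner basis.
Inter-reduce: drop elements whose leading term is divisible by another's, tail-reduce, and make monic.
Reduced Gröbner basis: {x_1 + 3x_2 + 3, x_2^3 + x_2}.

The two bases agree; hence the ideals are identical.

Yes, the ideals are equal.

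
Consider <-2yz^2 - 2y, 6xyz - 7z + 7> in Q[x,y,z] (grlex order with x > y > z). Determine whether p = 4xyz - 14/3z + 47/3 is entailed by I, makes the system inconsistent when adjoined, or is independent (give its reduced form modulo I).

Adjoining 4xyz - 14/3z + 47/3 makes the ideal the whole ring: the system is inconsistent.

First compute the reduced Gröbner basis of I by Buchberger's algorithm.
f_1 = -2yz^2 - 2y, LT = yz^2.
f_2 = 6xyz - 7z + 7, LT = xyz.

S(f_1,f_2): lcm = xyz^2. S = xy + 7/6z^2 - 7/6z.
  reduce S modulo (f_1, f_2):
  remainder xy + 7/6z^2 - 7/6z ≠ 0; add h_3 = xy + 7/6z^2 - 7/6z to the basis.

S(f_1,h_3): lcm = xyz^2. S = -7/6z^4 + 7/6z^3 + xy.
  reduce S modulo (f_1, f_2, h_3):
  remainder -7/6z^4 + 7/6z^3 - 7/6z^2 + 7/6z ≠ 0; add h_4 = -7/6z^4 + 7/6z^3 - 7/6z^2 + 7/6z to the basis.

S(f_2,h_3): lcm = xyz. S = -7/6z^3 + 7/6z^2 - 7/6z + 7/6.
  reduce S modulo (f_1, f_2, h_3, h_4):
  remainder -7/6z^3 + 7/6z^2 - 7/6z + 7/6 ≠ 0; add h_5 = -7/6z^3 + 7/6z^2 - 7/6z + 7/6 to the basis.

The other S-polynomials (S(f_1,h_4), S(f_2,h_4), S(h_3,h_4), S(f_1,h_5), S(f_2,h_5), S(h_3,h_5), S(h_4,h_5)) all reduce to 0 modulo the current basis, so we have a Gröbner basis.
Inter-reduce: drop elements whose leading term is divisible by another's, tail-reduce, and make monic.
Reduced Gröbner basis: {yz^2 + y, z^3 - z^2 + z - 1, xy + 7/6z^2 - 7/6z}.
Label its elements g_1 = yz^2 + y, g_2 = z^3 - z^2 + z - 1, g_3 = xy + 7/6z^2 - 7/6z.

Reduce p = 4xyz - 14/3z + 47/3 modulo G:
  leading term xyz: subtract (4z)·g_3 from 4xyz - 14/3z + 47/3 → -14/3z^3 + 14/3z^2 - 14/3z + 47/3
  leading term z^3: subtract (-14/3)·g_2 from -14/3z^3 + 14/3z^2 - 14/3z + 47/3 → 11
  leading term 1: no divisor's leading term divides it; move 11 to the remainder.
  normal form = 11.
The normal form is nonzero, so p ∉ I. Since p minus its normal form lies in I, I + (p) = I + (r) where r = 11; decide whether this ideal is the whole ring.
Here r = 11 is a nonzero constant, hence a unit: 1 ∈ I + (p), the Gröbner basis of I + (p) is {1}, and the enlarged system has no common solution — adjoining p is inconsistent.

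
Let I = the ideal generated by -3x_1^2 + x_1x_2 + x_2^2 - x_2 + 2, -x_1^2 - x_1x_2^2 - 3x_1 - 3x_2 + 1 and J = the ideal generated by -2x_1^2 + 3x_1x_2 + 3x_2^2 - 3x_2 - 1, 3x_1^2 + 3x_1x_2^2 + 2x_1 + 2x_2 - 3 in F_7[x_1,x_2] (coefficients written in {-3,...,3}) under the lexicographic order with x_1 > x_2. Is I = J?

Yes, the ideals are equal.

Equality of ideals is decidable: compute both reduced Gröbner bases (unique for the ordering) and check whether they agree.
Buchberger on the first generating set:
f_1 = -3x_1^2 + x_1x_2 + x_2^2 - x_2 + 2, LT = x_1^2.
f_2 = -x_1^2 - x_1x_2^2 - 3x_1 - 3x_2 + 1, LT = x_1^2.

S(f_1,f_2): lcm = x_1^2. S = -x_1x_2^2 + 2x_1x_2 - 3x_1 + 2x_2^2 + 2x_2 - 2.
  reduce S modulo (f_1, f_2):
  remainder -x_1x_2^2 + 2x_1x_2 - 3x_1 + 2x_2^2 + 2x_2 - 2 ≠ 0; add g_3 = -x_1x_2^2 + 2x_1x_2 - 3x_1 + 2x_2^2 + 2x_2 - 2 to the basis.

S(f_1,g_3): lcm = x_1^2x_2^2. S = 2x_1^2x_2 - 3x_1^2 + 2x_1x_2^3 + 2x_1x_2^2 + 2x_1x_2 - 2x_1 + 2x_2^4 - 2x_2^3 - 3x_2^2.
  reduce S modulo (f_1, f_2, g_3):
  remainder -x_1x_2 - x_1 + 2x_2^4 - 2x_2^3 + x_2^2 + 1 ≠ 0; add g_4 = -x_1x_2 - x_1 + 2x_2^4 - 2x_2^3 + x_2^2 + 1 to the basis.

S(g_3,g_4): lcm = x_1x_2^2. S = -3x_1x_2 + 3x_1 + 2x_2^5 - 2x_2^4 + x_2^3 - 2x_2^2 - x_2 + 2.
  reduce S modulo (f_1, f_2, g_3, g_4):
  remainder -x_1 + 2x_2^5 - x_2^4 + 2x_2^2 - x_2 - 1 ≠ 0; add g_5 = -x_1 + 2x_2^5 - x_2^4 + 2x_2^2 - x_2 - 1 to the basis.

S(g_3,g_5): lcm = x_1x_2^2. S = -2x_1x_2 + 3x_1 + 2x_2^7 - x_2^6 + 2x_2^4 - x_2^3 - 3x_2^2 - 2x_2 + 2.
  reduce S modulo (f_1, f_2, g_3, g_4, g_5):
  remainder 2x_2^7 - x_2^6 + 3x_2^5 + 3x_2^3 - 2x_2^2 + 2 ≠ 0; add g_6 = 2x_2^7 - x_2^6 + 3x_2^5 + 3x_2^3 - 2x_2^2 + 2 to the basis.

S(g_4,g_5): lcm = x_1x_2. S = x_1 + 2x_2^6 - x_2^5 - 2x_2^4 - 3x_2^3 - 2x_2^2 - x_2 - 1.
  reduce S modulo (f_1, f_2, g_3, g_4, g_5, g_6):
  remainder 2x_2^6 + x_2^5 - 3x_2^4 - 3x_2^3 - 2x_2 - 2 ≠ 0; add g_7 = 2x_2^6 + x_2^5 - 3x_2^4 - 3x_2^3 - 2x_2 - 2 to the basis.

The other S-polynomials (S(f_2,g_3), S(f_1,g_4), S(f_2,g_4), S(f_1,g_5), S(f_2,g_5), S(f_1,g_6), S(f_2,g_6), S(g_3,g_6), S(g_4,g_6), S(g_5,g_6), S(f_1,g_7), S(f_2,g_7), S(g_3,g_7), S(g_4,g_7), S(g_5,g_7), S(g_6,g_7)) all reduce to 0 modulo the current basis, so we have a Gröbner basis.
Inter-reduce: drop elements whose leading term is divisible by another's, tail-reduce, and make monic.
Reduced Gröbner basis: {x_1 - 2x_2^5 + x_2^4 - 2x_2^2 + x_2 + 1, x_2^6 - 3x_2^5 + 2x_2^4 + 2x_2^3 - x_2 - 1}.

Buchberger on the second generating set:
h_1 = -2x_1^2 + 3x_1x_2 + 3x_2^2 - 3x_2 - 1, LT = x_1^2.
h_2 = 3x_1^2 + 3x_1x_2^2 + 2x_1 + 2x_2 - 3, LT = x_1^2.

S(h_1,h_2): lcm = x_1^2. S = -x_1x_2^2 + 2x_1x_2 - 3x_1 + 2x_2^2 + 2x_2 - 2.
  reduce S modulo (h_1, h_2):
  remainder -x_1x_2^2 + 2x_1x_2 - 3x_1 + 2x_2^2 + 2x_2 - 2 ≠ 0; add k_3 = -x_1x_2^2 + 2x_1x_2 - 3x_1 + 2x_2^2 + 2x_2 - 2 to the basis.

S(h_1,k_3): lcm = x_1^2x_2^2. S = 2x_1^2x_2 - 3x_1^2 + 2x_1x_2^3 + 2x_1x_2^2 + 2x_1x_2 - 2x_1 + 2x_2^4 - 2x_2^3 - 3x_2^2.
  reduce S modulo (h_1, h_2, k_3):
  remainder -x_1x_2 - x_1 + 2x_2^4 - 2x_2^3 + x_2^2 + 1 ≠ 0; add k_4 = -x_1x_2 - x_1 + 2x_2^4 - 2x_2^3 + x_2^2 + 1 to the basis.

S(k_3,k_4): lcm = x_1x_2^2. S = -3x_1x_2 + 3x_1 + 2x_2^5 - 2x_2^4 + x_2^3 - 2x_2^2 - x_2 + 2.
  reduce S modulo (h_1, h_2, k_3, k_4):
  remainder -x_1 + 2x_2^5 - x_2^4 + 2x_2^2 - x_2 - 1 ≠ 0; add k_5 = -x_1 + 2x_2^5 - x_2^4 + 2x_2^2 - x_2 - 1 to the basis.

S(k_3,k_5): lcm = x_1x_2^2. S = -2x_1x_2 + 3x_1 + 2x_2^7 - x_2^6 + 2x_2^4 - x_2^3 - 3x_2^2 - 2x_2 + 2.
  reduce S modulo (h_1, h_2, k_3, k_4, k_5):
  remainder 2x_2^7 - x_2^6 + 3x_2^5 + 3x_2^3 - 2x_2^2 + 2 ≠ 0; add k_6 = 2x_2^7 - x_2^6 + 3x_2^5 + 3x_2^3 - 2x_2^2 + 2 to the basis.

S(k_4,k_5): lcm = x_1x_2. S = x_1 + 2x_2^6 - x_2^5 - 2x_2^4 - 3x_2^3 - 2x_2^2 - x_2 - 1.
  reduce S modulo (h_1, h_2, k_3, k_4, k_5, k_6):
  remainder 2x_2^6 + x_2^5 - 3x_2^4 - 3x_2^3 - 2x_2 - 2 ≠ 0; add k_7 = 2x_2^6 + x_2^5 - 3x_2^4 - 3x_2^3 - 2x_2 - 2 to the basis.

The other S-polynomials (S(h_2,k_3), S(h_1,k_4), S(h_2,k_4), S(h_1,k_5), S(h_2,k_5), S(h_1,k_6), S(h_2,k_6), S(k_3,k_6), S(k_4,k_6), S(k_5,k_6), S(h_1,k_7), S(h_2,k_7), S(k_3,k_7), S(k_4,k_7), S(k_5,k_7), S(k_6,k_7)) all reduce to 0 modulo the current basis, so we have a Gröbner basis.
Inter-reduce: drop elements whose leading term is divisible by another's, tail-reduce, and make monic.
Reduced Gröbner basis: {x_1 - 2x_2^5 + x_2^4 - 2x_2^2 + x_2 + 1, x_2^6 - 3x_2^5 + 2x_2^4 + 2x_2^3 - x_2 - 1}.

These coincide, so the ideals are equal.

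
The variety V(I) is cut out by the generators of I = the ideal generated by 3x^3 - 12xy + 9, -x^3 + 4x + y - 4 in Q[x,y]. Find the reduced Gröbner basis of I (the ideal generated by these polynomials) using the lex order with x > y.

G = {x^3 - 4x - y + 4, xy - x - 1/4y + 1/4, y^2 - 257/64y + 193/64}

This is the nonlinear analogue of row-reducing a linear system.

f_1 = 3x^3 - 12xy + 9, LT = x^3.
f_2 = -x^3 + 4x + y - 4, LT = x^3.

S(f_1,f_2): lcm = x^3. S = -4xy + 4x + y - 1.
  leading term xy: no divisor's leading term divides it; move -4xy to the remainder.
  leading term x: no divisor's leading term divides it; move 4x to the remainder.
  leading term y: no divisor's leading term divides it; move y to the remainder.
  leading term 1: no divisor's leading term divides it; move -1 to the remainder.
  remainder -4xy + 4x + y - 1 ≠ 0; add g_3 = -4xy + 4x + y - 1 to the basis.

S(f_1,g_3): lcm = x^3y. S = x^3 + 1/4x^2y - 1/4x^2 - 4xy^2 + 3y.
  leading term x^3: subtract (1/3)·f_1 from x^3 + 1/4x^2y - 1/4x^2 - 4xy^2 + 3y → 1/4x^2y - 1/4x^2 - 4xy^2 + 4xy + 3y - 3
  leading term x^2y: subtract (-1/16x)·g_3 from 1/4x^2y - 1/4x^2 - 4xy^2 + 4xy + 3y - 3 → -4xy^2 + 65/16xy - 1/16x + 3y - 3
  leading term xy^2: subtract (y)·g_3 from -4xy^2 + 65/16xy - 1/16x + 3y - 3 → 1/16xy - 1/16x - y^2 + 4y - 3
  leading term xy: subtract (-1/64)·g_3 from 1/16xy - 1/16x - y^2 + 4y - 3 → -y^2 + 257/64y - 193/64
  leading term y^2: no divisor's leading term divides it; move -y^2 to the remainder.
  leading term y: no divisor's leading term divides it; move 257/64y to the remainder.
  leading term 1: no divisor's leading term divides it; move -193/64 to the remainder.
  remainder -y^2 + 257/64y - 193/64 ≠ 0; add g_4 = -y^2 + 257/64y - 193/64 to the basis.

The other S-polynomials (S(f_2,g_3), S(f_1,g_4), S(f_2,g_4), S(g_3,g_4)) all reduce to 0 modulo the current basis, so we have a Gröbner basis.
Inter-reduce: drop elements whose leading term is divisible by another's, tail-reduce, and make monic.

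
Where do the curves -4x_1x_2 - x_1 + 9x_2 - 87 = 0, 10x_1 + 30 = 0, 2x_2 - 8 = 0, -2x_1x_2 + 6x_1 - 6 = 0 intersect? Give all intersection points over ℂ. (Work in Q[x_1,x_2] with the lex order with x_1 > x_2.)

{(-3, 4)}

Compute a lex Gröbner basis by Buchberger's algorithm.
f_1 = -4x_1x_2 - x_1 + 9x_2 - 87, LT = x_1x_2.
f_2 = 10x_1 + 30, LT = x_1.
f_3 = 2x_2 - 8, LT = x_2.
f_4 = -2x_1x_2 + 6x_1 - 6, LT = x_1x_2.

The S-polynomials (S(f_1,f_2), S(f_1,f_3), S(f_1,f_4), S(f_2,f_3), S(f_2,f_4), S(f_3,f_4)) all reduce to 0 modulo the current basis, so we have a Gröbner basis.
Inter-reduce: drop elements whose leading term is divisible by another's, tail-reduce, and make monic.
Reduced Gröbner basis: {x_1 + 3, x_2 - 4}.

From the last basis element, x_2 - 4 = 0, so x_2 takes values in {4}. Each choice, substituted upward through the basis, yields the corresponding point(s) of the solution set.
  x_2 = 4: the earlier basis element becomes x_1 + 3 = 0, giving x_1 = -3 — point (-3, 4).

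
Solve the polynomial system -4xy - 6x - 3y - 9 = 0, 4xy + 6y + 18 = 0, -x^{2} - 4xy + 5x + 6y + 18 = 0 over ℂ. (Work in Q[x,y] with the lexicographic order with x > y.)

Compute a lex Gröbner basis by Buchberger's algorithm.
f_1 = -4xy - 6x - 3y - 9, LT = xy.
f_2 = 4xy + 6y + 18, LT = xy.
f_3 = -x^{2} - 4xy + 5x + 6y + 18, LT = x^{2}.

S(f_1,f_2): lcm = xy. S = \tfrac{3}{2}x - \tfrac{3}{4}y - \tfrac{9}{4}.
  reduce S modulo (f_1, f_2, f_3):
  remainder \tfrac{3}{2}x - \tfrac{3}{4}y - \tfrac{9}{4} ≠ 0; add h_4 = \tfrac{3}{2}x - \tfrac{3}{4}y - \tfrac{9}{4} to the basis.

S(f_1,f_3): lcm = x^{2}y. S = \tfrac{3}{2}x^{2} - 4xy^{2} + \tfrac{23}{4}xy + \tfrac{9}{4}x + 6y^{2} + 18y.
  reduce S modulo (f_1, f_2, f_3, h_4):
  remainder 9y^{2} + \tfrac{129}{4}y + \tfrac{63}{4} ≠ 0; add h_5 = 9y^{2} + \tfrac{129}{4}y + \tfrac{63}{4} to the basis.

S(f_2,f_3): lcm = x^{2}y. S = -4xy^{2} + \tfrac{13}{2}xy + \tfrac{9}{2}x + 6y^{2} + 18y.
  reduce S modulo (f_1, f_2, f_3, h_4, h_5):
  remainder -\tfrac{87}{4}y - \tfrac{261}{4} ≠ 0; add h_6 = -\tfrac{87}{4}y - \tfrac{261}{4} to the basis.

The other S-polynomials (S(f_1,h_4), S(f_2,h_4), S(f_3,h_4), S(f_1,h_5), S(f_2,h_5), S(f_3,h_5), S(h_4,h_5), S(f_1,h_6), S(f_2,h_6), S(f_3,h_6), S(h_4,h_6), S(h_5,h_6)) all reduce to 0 modulo the current basis, so we have a Gröbner basis.
Inter-reduce: drop elements whose leading term is divisible by another's, tail-reduce, and make monic.
Reduced Gröbner basis: {x, y + 3}.

Since the basis is lex-ordered, y + 3 is univariate in y. Its roots are {-3}. Back-substituting each root into the other basis elements fixes the other coordinates.
  y = -3: the earlier basis element becomes x = 0, giving x = 0 — point (0, -3).

{(0, -3)}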